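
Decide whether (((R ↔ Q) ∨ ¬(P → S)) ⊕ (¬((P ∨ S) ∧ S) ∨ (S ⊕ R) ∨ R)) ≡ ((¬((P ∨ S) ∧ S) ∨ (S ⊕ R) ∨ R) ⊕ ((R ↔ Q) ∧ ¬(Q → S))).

not equivalent

P  Q  R  S  |  φ  ψ
T  T  T  T  |  F  T
T  T  T  F  |  F  F
T  T  F  T  |  T  T
T  T  F  F  |  F  T
T  F  T  T  |  T  T
T  F  T  F  |  F  T
T  F  F  T  |  F  T
T  F  F  F  |  F  T
F  T  T  T  |  F  T
F  T  T  F  |  F  F
F  T  F  T  |  T  T
F  T  F  F  |  T  T
F  F  T  T  |  T  T
F  F  T  F  |  T  T
F  F  F  T  |  F  T
F  F  F  F  |  F  T
The columns differ at P=T, Q=T, R=T, S=T (φ=F, ψ=T), so they are not equivalent.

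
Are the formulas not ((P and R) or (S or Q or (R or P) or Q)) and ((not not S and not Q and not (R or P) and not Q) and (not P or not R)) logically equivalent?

P  Q  R  S  |  φ  ψ
T  T  T  T  |  F  F
T  T  T  F  |  F  F
T  T  F  T  |  F  F
T  T  F  F  |  F  F
T  F  T  T  |  F  F
T  F  T  F  |  F  F
T  F  F  T  |  F  F
T  F  F  F  |  F  F
F  T  T  T  |  F  F
F  T  T  F  |  F  F
F  T  F  T  |  F  F
F  T  F  F  |  F  F
F  F  T  T  |  F  F
F  F  T  F  |  F  F
F  F  F  T  |  F  T
F  F  F  F  |  T  F
The columns differ at P=F, Q=F, R=F, S=T (φ=F, ψ=T), so they are not equivalent.

not equivalent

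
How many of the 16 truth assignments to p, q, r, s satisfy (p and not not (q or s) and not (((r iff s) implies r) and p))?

1

p | q | r | s | (q or s) | not (q or s) | not not (q or s) | (r iff s) | ((r iff s) implies r) | φ
- | - | - | - | -------- | ------------ | ---------------- | --------- | --------------------- | -
T | T | T | T |    T     |      F       |        T         |     T     |           T           | F
T | T | T | F |    T     |      F       |        T         |     F     |           T           | F
T | T | F | T |    T     |      F       |        T         |     F     |           T           | F
T | T | F | F |    T     |      F       |        T         |     T     |           F           | T
T | F | T | T |    T     |      F       |        T         |     T     |           T           | F
T | F | T | F |    F     |      T       |        F         |     F     |           T           | F
T | F | F | T |    T     |      F       |        T         |     F     |           T           | F
T | F | F | F |    F     |      T       |        F         |     T     |           F           | F
F | T | T | T |    T     |      F       |        T         |     T     |           T           | F
F | T | T | F |    T     |      F       |        T         |     F     |           T           | F
F | T | F | T |    T     |      F       |        T         |     F     |           T           | F
F | T | F | F |    T     |      F       |        T         |     T     |           F           | F
F | F | T | T |    T     |      F       |        T         |     T     |           T           | F
F | F | T | F |    F     |      T       |        F         |     F     |           T           | F
F | F | F | T |    T     |      F       |        T         |     F     |           T           | F
F | F | F | F |    F     |      T       |        F         |     T     |           F           | F
The formula is true on 1 of the 16 rows.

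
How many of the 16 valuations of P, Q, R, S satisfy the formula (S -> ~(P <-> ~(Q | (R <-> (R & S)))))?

12

P  Q  R  S     (R & S)  (R <-> (R & S))  (Q | (R <-> (R & S)))  ~(Q | (R <-> (R & S)))  φ
1  1  1  1        1            1                   1                      0             1
1  1  1  0        0            0                   1                      0             1
1  1  0  1        0            1                   1                      0             1
1  1  0  0        0            1                   1                      0             1
1  0  1  1        1            1                   1                      0             1
1  0  1  0        0            0                   0                      1             1
1  0  0  1        0            1                   1                      0             1
1  0  0  0        0            1                   1                      0             1
0  1  1  1        1            1                   1                      0             0
0  1  1  0        0            0                   1                      0             1
0  1  0  1        0            1                   1                      0             0
0  1  0  0        0            1                   1                      0             1
0  0  1  1        1            1                   1                      0             0
0  0  1  0        0            0                   0                      1             1
0  0  0  1        0            1                   1                      0             0
0  0  0  0        0            1                   1                      0             1
The formula is true on 12 of the 16 rows.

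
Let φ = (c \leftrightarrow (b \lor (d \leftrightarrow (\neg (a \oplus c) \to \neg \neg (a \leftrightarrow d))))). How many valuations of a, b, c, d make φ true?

a | b | c | d | (a \oplus c) | \neg (a \oplus c) | (a \leftrightarrow d) | \neg (a \leftrightarrow d) | φ
- | - | - | - | ------------ | ----------------- | --------------------- | -------------------------- | -
F | F | F | F |      F       |         T         |           T           |             F              | T
F | F | F | T |      F       |         T         |           F           |             T              | T
F | F | T | F |      T       |         F         |           T           |             F              | F
F | F | T | T |      T       |         F         |           F           |             T              | T
F | T | F | F |      F       |         T         |           T           |             F              | F
F | T | F | T |      F       |         T         |           F           |             T              | F
F | T | T | F |      T       |         F         |           T           |             F              | T
F | T | T | T |      T       |         F         |           F           |             T              | T
T | F | F | F |      T       |         F         |           F           |             T              | T
T | F | F | T |      T       |         F         |           T           |             F              | F
T | F | T | F |      F       |         T         |           F           |             T              | T
T | F | T | T |      F       |         T         |           T           |             F              | T
T | T | F | F |      T       |         F         |           F           |             T              | F
T | T | F | T |      T       |         F         |           T           |             F              | F
T | T | T | F |      F       |         T         |           F           |             T              | T
T | T | T | T |      F       |         T         |           T           |             F              | T
The formula is true on 10 of the 16 rows.

10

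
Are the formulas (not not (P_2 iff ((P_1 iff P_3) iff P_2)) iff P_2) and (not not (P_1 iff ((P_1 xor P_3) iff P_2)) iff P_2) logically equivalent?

P_1 | P_2 | P_3 || φ | ψ
 0  |  0  |  0  || 0 | 1
 0  |  0  |  1  || 1 | 0
 0  |  1  |  0  || 1 | 1
 0  |  1  |  1  || 0 | 0
 1  |  0  |  0  || 1 | 1
 1  |  0  |  1  || 0 | 0
 1  |  1  |  0  || 0 | 1
 1  |  1  |  1  || 1 | 0
The columns differ at P_1=0, P_2=0, P_3=0 (φ=0, ψ=1), so they are not equivalent.

not equivalent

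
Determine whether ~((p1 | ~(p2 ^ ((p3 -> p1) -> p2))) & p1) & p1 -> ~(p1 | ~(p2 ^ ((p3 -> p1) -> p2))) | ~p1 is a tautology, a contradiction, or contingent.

tautology

p1 | p2 | p3 || φ
1  | 1  | 1  || 1
1  | 1  | 0  || 1
1  | 0  | 1  || 1
1  | 0  | 0  || 1
0  | 1  | 1  || 1
0  | 1  | 0  || 1
0  | 0  | 1  || 1
0  | 0  | 0  || 1
Every row is 1, so the formula is a tautology.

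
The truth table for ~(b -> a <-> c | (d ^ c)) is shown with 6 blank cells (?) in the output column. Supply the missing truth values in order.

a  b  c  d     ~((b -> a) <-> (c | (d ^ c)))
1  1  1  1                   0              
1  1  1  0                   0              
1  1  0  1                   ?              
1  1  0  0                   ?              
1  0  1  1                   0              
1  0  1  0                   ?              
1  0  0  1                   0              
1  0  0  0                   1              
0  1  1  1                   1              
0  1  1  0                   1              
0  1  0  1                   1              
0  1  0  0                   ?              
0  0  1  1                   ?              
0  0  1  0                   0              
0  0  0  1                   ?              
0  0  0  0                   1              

0, 1, 0, 0, 0, 0

Row a=1, b=1, c=0, d=1: (b -> a) = 1, (c | (d ^ c)) = 1, (b -> a <-> c | (d ^ c)) = 1, so ~((b -> a) <-> (c | (d ^ c))) = 0.
Row a=1, b=1, c=0, d=0: (b -> a) = 1, (c | (d ^ c)) = 0, (b -> a <-> c | (d ^ c)) = 0, so ~((b -> a) <-> (c | (d ^ c))) = 1.
Row a=1, b=0, c=1, d=0: (b -> a) = 1, (c | (d ^ c)) = 1, (b -> a <-> c | (d ^ c)) = 1, so ~((b -> a) <-> (c | (d ^ c))) = 0.
Row a=0, b=1, c=0, d=0: (b -> a) = 0, (c | (d ^ c)) = 0, (b -> a <-> c | (d ^ c)) = 1, so ~((b -> a) <-> (c | (d ^ c))) = 0.
Row a=0, b=0, c=1, d=1: (b -> a) = 1, (c | (d ^ c)) = 1, (b -> a <-> c | (d ^ c)) = 1, so ~((b -> a) <-> (c | (d ^ c))) = 0.
Row a=0, b=0, c=0, d=1: (b -> a) = 1, (c | (d ^ c)) = 1, (b -> a <-> c | (d ^ c)) = 1, so ~((b -> a) <-> (c | (d ^ c))) = 0.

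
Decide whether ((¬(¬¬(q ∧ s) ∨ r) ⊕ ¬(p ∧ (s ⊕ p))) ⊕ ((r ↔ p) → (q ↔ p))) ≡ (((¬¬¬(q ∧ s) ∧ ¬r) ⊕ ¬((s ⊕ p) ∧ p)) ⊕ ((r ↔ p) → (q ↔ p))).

equivalent

p | q | r | s || φ | ψ
1 | 1 | 1 | 1 || 0 | 0
1 | 1 | 1 | 0 || 1 | 1
1 | 1 | 0 | 1 || 0 | 0
1 | 1 | 0 | 0 || 0 | 0
1 | 0 | 1 | 1 || 1 | 1
1 | 0 | 1 | 0 || 0 | 0
1 | 0 | 0 | 1 || 1 | 1
1 | 0 | 0 | 0 || 0 | 0
0 | 1 | 1 | 1 || 0 | 0
0 | 1 | 1 | 0 || 0 | 0
0 | 1 | 0 | 1 || 1 | 1
0 | 1 | 0 | 0 || 0 | 0
0 | 0 | 1 | 1 || 0 | 0
0 | 0 | 1 | 0 || 0 | 0
0 | 0 | 0 | 1 || 1 | 1
0 | 0 | 0 | 0 || 1 | 1
The columns for φ and ψ agree on every row, so they are logically equivalent.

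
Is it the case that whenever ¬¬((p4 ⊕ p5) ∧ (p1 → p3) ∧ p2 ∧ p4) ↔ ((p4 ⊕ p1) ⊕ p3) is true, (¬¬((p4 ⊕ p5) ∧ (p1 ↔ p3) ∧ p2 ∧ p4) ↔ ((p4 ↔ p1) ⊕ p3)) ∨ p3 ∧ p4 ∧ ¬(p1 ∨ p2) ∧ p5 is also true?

p1  p2  p3  p4  p5  |  φ  ψ
0   0   0   0   0   |  1  0
0   0   0   0   1   |  1  0
0   0   0   1   0   |  0  1
0   0   0   1   1   |  0  1
0   0   1   0   0   |  0  1
0   0   1   0   1   |  0  1
0   0   1   1   0   |  1  0
0   0   1   1   1   |  1  1
0   1   0   0   0   |  1  0
0   1   0   0   1   |  1  0
0   1   0   1   0   |  1  0
0   1   0   1   1   |  0  1
0   1   1   0   0   |  0  1
0   1   1   0   1   |  0  1
0   1   1   1   0   |  0  0
0   1   1   1   1   |  1  0
1   0   0   0   0   |  0  1
1   0   0   0   1   |  0  1
1   0   0   1   0   |  1  0
1   0   0   1   1   |  1  0
1   0   1   0   0   |  1  0
1   0   1   0   1   |  1  0
1   0   1   1   0   |  0  1
1   0   1   1   1   |  0  1
1   1   0   0   0   |  0  1
1   1   0   0   1   |  0  1
1   1   0   1   0   |  1  0
1   1   0   1   1   |  1  0
1   1   1   0   0   |  1  0
1   1   1   0   1   |  1  0
1   1   1   1   0   |  1  0
1   1   1   1   1   |  0  1
At p1=0, p2=0, p3=0, p4=0, p5=0 we have φ true but ψ false, so φ does not entail ψ.

no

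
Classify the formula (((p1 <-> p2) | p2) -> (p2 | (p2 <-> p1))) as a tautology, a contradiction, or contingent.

tautology

  p1     p2      (p1 <-> p2)  ((p1 <-> p2) | p2)  (p2 <-> p1)  (p2 | (p2 <-> p1))    φ  
False  False         True            True             True            True          True
False   True        False            True            False            True          True
 True  False        False           False            False           False          True
 True   True         True            True             True            True          True
Every row is True, so the formula is a tautology.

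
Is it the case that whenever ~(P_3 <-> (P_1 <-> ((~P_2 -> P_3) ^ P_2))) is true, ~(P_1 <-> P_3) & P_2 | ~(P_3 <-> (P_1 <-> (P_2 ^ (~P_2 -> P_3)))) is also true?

yes

P_1 | P_2 | P_3 || φ | ψ
 0  |  0  |  0  || 1 | 1
 0  |  0  |  1  || 1 | 1
 0  |  1  |  0  || 1 | 1
 0  |  1  |  1  || 0 | 1
 1  |  0  |  0  || 0 | 0
 1  |  0  |  1  || 0 | 0
 1  |  1  |  0  || 0 | 1
 1  |  1  |  1  || 1 | 1
In every row where φ is true, ψ is also true, so φ ⊨ ψ.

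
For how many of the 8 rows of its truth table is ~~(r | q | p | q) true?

7

p  q  r     (r | q | p | q)  ~(r | q | p | q)  ~~(r | q | p | q)
F  F  F            F                T                  F        
F  F  T            T                F                  T        
F  T  F            T                F                  T        
F  T  T            T                F                  T        
T  F  F            T                F                  T        
T  F  T            T                F                  T        
T  T  F            T                F                  T        
T  T  T            T                F                  T        
The formula is true on 7 of the 8 rows.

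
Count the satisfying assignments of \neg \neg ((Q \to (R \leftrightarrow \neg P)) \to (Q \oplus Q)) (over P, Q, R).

2

P  Q  R  |  φ
F  F  F  |  F
F  F  T  |  F
F  T  F  |  T
F  T  T  |  F
T  F  F  |  F
T  F  T  |  F
T  T  F  |  F
T  T  T  |  T
The formula is true on 2 of the 8 rows.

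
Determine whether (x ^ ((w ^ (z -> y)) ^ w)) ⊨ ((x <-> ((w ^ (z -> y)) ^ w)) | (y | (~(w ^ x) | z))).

  x   |   y   |   z   |   w   |   φ   |   ψ  
----- | ----- | ----- | ----- | ----- | -----
 True |  True |  True |  True | False |  True
 True |  True |  True | False | False |  True
 True |  True | False |  True | False |  True
 True |  True | False | False | False |  True
 True | False |  True |  True |  True |  True
 True | False |  True | False |  True |  True
 True | False | False |  True | False |  True
 True | False | False | False | False |  True
False |  True |  True |  True |  True |  True
False |  True |  True | False |  True |  True
False |  True | False |  True |  True |  True
False |  True | False | False |  True |  True
False | False |  True |  True | False |  True
False | False |  True | False | False |  True
False | False | False |  True |  True | False
False | False | False | False |  True |  True
At x=False, y=False, z=False, w=True we have φ true but ψ false, so φ does not entail ψ.

no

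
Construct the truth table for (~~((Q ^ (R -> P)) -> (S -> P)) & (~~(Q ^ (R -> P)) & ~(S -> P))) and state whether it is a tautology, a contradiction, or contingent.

contradiction

P | Q | R | S || (R -> P) | (Q ^ (R -> P)) | (S -> P) | ((Q ^ (R -> P)) -> (S -> P)) | ~(Q ^ (R -> P)) | ~~(Q ^ (R -> P)) | ~(S -> P) | φ
F | F | F | F ||    T     |       T        |    T     |              T               |        F        |        T         |     F     | F
F | F | F | T ||    T     |       T        |    F     |              F               |        F        |        T         |     T     | F
F | F | T | F ||    F     |       F        |    T     |              T               |        T        |        F         |     F     | F
F | F | T | T ||    F     |       F        |    F     |              T               |        T        |        F         |     T     | F
F | T | F | F ||    T     |       F        |    T     |              T               |        T        |        F         |     F     | F
F | T | F | T ||    T     |       F        |    F     |              T               |        T        |        F         |     T     | F
F | T | T | F ||    F     |       T        |    T     |              T               |        F        |        T         |     F     | F
F | T | T | T ||    F     |       T        |    F     |              F               |        F        |        T         |     T     | F
T | F | F | F ||    T     |       T        |    T     |              T               |        F        |        T         |     F     | F
T | F | F | T ||    T     |       T        |    T     |              T               |        F        |        T         |     F     | F
T | F | T | F ||    T     |       T        |    T     |              T               |        F        |        T         |     F     | F
T | F | T | T ||    T     |       T        |    T     |              T               |        F        |        T         |     F     | F
T | T | F | F ||    T     |       F        |    T     |              T               |        T        |        F         |     F     | F
T | T | F | T ||    T     |       F        |    T     |              T               |        T        |        F         |     F     | F
T | T | T | F ||    T     |       F        |    T     |              T               |        T        |        F         |     F     | F
T | T | T | T ||    T     |       F        |    T     |              T               |        T        |        F         |     F     | F
Every row is F, so the formula is a contradiction.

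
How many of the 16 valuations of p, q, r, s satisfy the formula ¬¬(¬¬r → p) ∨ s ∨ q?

15

p | q | r | s | ((¬¬(¬¬r → p) ∨ s) ∨ q)
- | - | - | - | -----------------------
T | T | T | T |            T           
T | T | T | F |            T           
T | T | F | T |            T           
T | T | F | F |            T           
T | F | T | T |            T           
T | F | T | F |            T           
T | F | F | T |            T           
T | F | F | F |            T           
F | T | T | T |            T           
F | T | T | F |            T           
F | T | F | T |            T           
F | T | F | F |            T           
F | F | T | T |            T           
F | F | T | F |            F           
F | F | F | T |            T           
F | F | F | F |            T           
The formula is true on 15 of the 16 rows.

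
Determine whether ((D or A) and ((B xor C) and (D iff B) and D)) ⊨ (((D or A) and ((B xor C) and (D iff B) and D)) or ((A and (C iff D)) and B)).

yes

A | B | C | D || φ | ψ
T | T | T | T || F | T
T | T | T | F || F | F
T | T | F | T || T | T
T | T | F | F || F | T
T | F | T | T || F | F
T | F | T | F || F | F
T | F | F | T || F | F
T | F | F | F || F | F
F | T | T | T || F | F
F | T | T | F || F | F
F | T | F | T || T | T
F | T | F | F || F | F
F | F | T | T || F | F
F | F | T | F || F | F
F | F | F | T || F | F
F | F | F | F || F | F
In every row where φ is true, ψ is also true, so φ ⊨ ψ.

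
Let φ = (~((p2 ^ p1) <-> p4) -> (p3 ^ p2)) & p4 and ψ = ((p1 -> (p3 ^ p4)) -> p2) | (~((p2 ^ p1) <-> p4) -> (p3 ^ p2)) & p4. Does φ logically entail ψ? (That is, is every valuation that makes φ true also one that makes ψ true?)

p1  p2  p3  p4  |  φ  ψ
F   F   F   F   |  F  F
F   F   F   T   |  F  F
F   F   T   F   |  F  F
F   F   T   T   |  T  T
F   T   F   F   |  F  T
F   T   F   T   |  T  T
F   T   T   F   |  F  T
F   T   T   T   |  T  T
T   F   F   F   |  F  T
T   F   F   T   |  T  T
T   F   T   F   |  F  F
T   F   T   T   |  T  T
T   T   F   F   |  F  T
T   T   F   T   |  T  T
T   T   T   F   |  F  T
T   T   T   T   |  F  T
In every row where φ is true, ψ is also true, so φ ⊨ ψ.

yes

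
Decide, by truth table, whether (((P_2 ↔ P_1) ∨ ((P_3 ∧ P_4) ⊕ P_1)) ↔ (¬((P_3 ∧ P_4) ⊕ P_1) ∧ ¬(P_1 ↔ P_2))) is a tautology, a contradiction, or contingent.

contradiction

 P_1    P_2    P_3    P_4   |  (P_2 ↔ P_1)  (P_3 ∧ P_4)  ((P_3 ∧ P_4) ⊕ P_1)  ¬((P_3 ∧ P_4) ⊕ P_1)  (P_1 ↔ P_2)  ¬(P_1 ↔ P_2)    φ  
 True   True   True   True  |      True         True            False                 True              True        False      False
 True   True   True  False  |      True        False             True                False              True        False      False
 True   True  False   True  |      True        False             True                False              True        False      False
 True   True  False  False  |      True        False             True                False              True        False      False
 True  False   True   True  |     False         True            False                 True             False         True      False
 True  False   True  False  |     False        False             True                False             False         True      False
 True  False  False   True  |     False        False             True                False             False         True      False
 True  False  False  False  |     False        False             True                False             False         True      False
False   True   True   True  |     False         True             True                False             False         True      False
False   True   True  False  |     False        False            False                 True             False         True      False
False   True  False   True  |     False        False            False                 True             False         True      False
False   True  False  False  |     False        False            False                 True             False         True      False
False  False   True   True  |      True         True             True                False              True        False      False
False  False   True  False  |      True        False            False                 True              True        False      False
False  False  False   True  |      True        False            False                 True              True        False      False
False  False  False  False  |      True        False            False                 True              True        False      False
Every row is False, so the formula is a contradiction.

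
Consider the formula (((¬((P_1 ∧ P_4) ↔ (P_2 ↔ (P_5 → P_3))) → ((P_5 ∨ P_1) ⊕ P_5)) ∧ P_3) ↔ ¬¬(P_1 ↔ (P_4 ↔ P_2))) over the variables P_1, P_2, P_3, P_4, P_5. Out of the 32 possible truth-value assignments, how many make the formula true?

18

P_1  P_2  P_3  P_4  P_5  |  φ
 0    0    0    0    0   |  1
 0    0    0    0    1   |  1
 0    0    0    1    0   |  0
 0    0    0    1    1   |  0
 0    0    1    0    0   |  0
 0    0    1    0    1   |  0
 0    0    1    1    0   |  1
 0    0    1    1    1   |  1
 0    1    0    0    0   |  0
 0    1    0    0    1   |  0
 0    1    0    1    0   |  1
 0    1    0    1    1   |  1
 0    1    1    0    0   |  0
 0    1    1    0    1   |  0
 0    1    1    1    0   |  1
 0    1    1    1    1   |  1
 1    0    0    0    0   |  0
 1    0    0    0    1   |  0
 1    0    0    1    0   |  1
 1    0    0    1    1   |  1
 1    0    1    0    0   |  1
 1    0    1    0    1   |  1
 1    0    1    1    0   |  0
 1    0    1    1    1   |  1
 1    1    0    0    0   |  1
 1    1    0    0    1   |  1
 1    1    0    1    0   |  0
 1    1    0    1    1   |  0
 1    1    1    0    0   |  0
 1    1    1    0    1   |  1
 1    1    1    1    0   |  1
 1    1    1    1    1   |  1
The formula is true on 18 of the 32 rows.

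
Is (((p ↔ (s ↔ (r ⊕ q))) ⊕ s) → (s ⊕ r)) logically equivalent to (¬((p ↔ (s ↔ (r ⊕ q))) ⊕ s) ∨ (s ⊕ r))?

p | q | r | s | φ | ψ
- | - | - | - | - | -
F | F | F | F | T | T
F | F | F | T | T | T
F | F | T | F | T | T
F | F | T | T | F | F
F | T | F | F | F | F
F | T | F | T | T | T
F | T | T | F | T | T
F | T | T | T | T | T
T | F | F | F | F | F
T | F | F | T | T | T
T | F | T | F | T | T
T | F | T | T | T | T
T | T | F | F | T | T
T | T | F | T | T | T
T | T | T | F | T | T
T | T | T | T | F | F
The columns for φ and ψ agree on every row, so they are logically equivalent.

equivalent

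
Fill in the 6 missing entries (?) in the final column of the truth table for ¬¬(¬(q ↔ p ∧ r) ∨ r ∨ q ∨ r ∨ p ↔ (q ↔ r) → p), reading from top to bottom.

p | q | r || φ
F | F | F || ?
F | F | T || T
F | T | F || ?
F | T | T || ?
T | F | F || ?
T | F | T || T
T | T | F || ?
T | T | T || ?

Row p=F, q=F, r=F: (¬(q ↔ p ∧ r) ∨ r ∨ q ∨ r ∨ p ↔ (q ↔ r) → p) = T, ¬(¬(q ↔ p ∧ r) ∨ r ∨ q ∨ r ∨ p ↔ (q ↔ r) → p) = F, so the formula = T.
Row p=F, q=T, r=F: (¬(q ↔ p ∧ r) ∨ r ∨ q ∨ r ∨ p ↔ (q ↔ r) → p) = T, ¬(¬(q ↔ p ∧ r) ∨ r ∨ q ∨ r ∨ p ↔ (q ↔ r) → p) = F, so the formula = T.
Row p=F, q=T, r=T: (¬(q ↔ p ∧ r) ∨ r ∨ q ∨ r ∨ p ↔ (q ↔ r) → p) = F, ¬(¬(q ↔ p ∧ r) ∨ r ∨ q ∨ r ∨ p ↔ (q ↔ r) → p) = T, so the formula = F.
Row p=T, q=F, r=F: (¬(q ↔ p ∧ r) ∨ r ∨ q ∨ r ∨ p ↔ (q ↔ r) → p) = T, ¬(¬(q ↔ p ∧ r) ∨ r ∨ q ∨ r ∨ p ↔ (q ↔ r) → p) = F, so the formula = T.
Row p=T, q=T, r=F: (¬(q ↔ p ∧ r) ∨ r ∨ q ∨ r ∨ p ↔ (q ↔ r) → p) = T, ¬(¬(q ↔ p ∧ r) ∨ r ∨ q ∨ r ∨ p ↔ (q ↔ r) → p) = F, so the formula = T.
Row p=T, q=T, r=T: (¬(q ↔ p ∧ r) ∨ r ∨ q ∨ r ∨ p ↔ (q ↔ r) → p) = T, ¬(¬(q ↔ p ∧ r) ∨ r ∨ q ∨ r ∨ p ↔ (q ↔ r) → p) = F, so the formula = T.

T, T, F, T, T, T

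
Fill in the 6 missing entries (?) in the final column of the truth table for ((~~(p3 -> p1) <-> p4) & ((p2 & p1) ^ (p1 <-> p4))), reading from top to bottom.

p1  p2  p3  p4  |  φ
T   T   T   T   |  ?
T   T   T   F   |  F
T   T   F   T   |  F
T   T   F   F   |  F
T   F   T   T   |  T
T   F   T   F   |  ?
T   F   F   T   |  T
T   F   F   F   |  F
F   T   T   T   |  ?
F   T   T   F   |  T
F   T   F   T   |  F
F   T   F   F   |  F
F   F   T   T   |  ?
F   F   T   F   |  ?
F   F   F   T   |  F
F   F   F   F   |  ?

F, F, F, F, T, F

Row p1=T, p2=T, p3=T, p4=T: (~~(p3 -> p1) <-> p4) = T, ((p2 & p1) ^ (p1 <-> p4)) = F, so the formula = F.
Row p1=T, p2=F, p3=T, p4=F: (~~(p3 -> p1) <-> p4) = F, ((p2 & p1) ^ (p1 <-> p4)) = F, so the formula = F.
Row p1=F, p2=T, p3=T, p4=T: (~~(p3 -> p1) <-> p4) = F, ((p2 & p1) ^ (p1 <-> p4)) = F, so the formula = F.
Row p1=F, p2=F, p3=T, p4=T: (~~(p3 -> p1) <-> p4) = F, ((p2 & p1) ^ (p1 <-> p4)) = F, so the formula = F.
Row p1=F, p2=F, p3=T, p4=F: (~~(p3 -> p1) <-> p4) = T, ((p2 & p1) ^ (p1 <-> p4)) = T, so the formula = T.
Row p1=F, p2=F, p3=F, p4=F: (~~(p3 -> p1) <-> p4) = F, ((p2 & p1) ^ (p1 <-> p4)) = T, so the formula = F.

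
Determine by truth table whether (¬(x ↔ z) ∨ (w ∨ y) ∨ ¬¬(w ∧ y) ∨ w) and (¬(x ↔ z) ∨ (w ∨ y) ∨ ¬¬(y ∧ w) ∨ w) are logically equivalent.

x | y | z | w || φ | ψ
1 | 1 | 1 | 1 || 1 | 1
1 | 1 | 1 | 0 || 1 | 1
1 | 1 | 0 | 1 || 1 | 1
1 | 1 | 0 | 0 || 1 | 1
1 | 0 | 1 | 1 || 1 | 1
1 | 0 | 1 | 0 || 0 | 0
1 | 0 | 0 | 1 || 1 | 1
1 | 0 | 0 | 0 || 1 | 1
0 | 1 | 1 | 1 || 1 | 1
0 | 1 | 1 | 0 || 1 | 1
0 | 1 | 0 | 1 || 1 | 1
0 | 1 | 0 | 0 || 1 | 1
0 | 0 | 1 | 1 || 1 | 1
0 | 0 | 1 | 0 || 1 | 1
0 | 0 | 0 | 1 || 1 | 1
0 | 0 | 0 | 0 || 0 | 0
The columns for φ and ψ agree on every row, so they are logically equivalent.

equivalent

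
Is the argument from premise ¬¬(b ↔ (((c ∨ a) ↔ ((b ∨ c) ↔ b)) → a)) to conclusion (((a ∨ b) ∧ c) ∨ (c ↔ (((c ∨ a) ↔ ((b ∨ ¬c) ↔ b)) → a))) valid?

a  b  c  |  φ  ψ
F  F  F  |  F  T
F  F  T  |  F  F
F  T  F  |  T  F
F  T  T  |  F  T
T  F  F  |  F  F
T  F  T  |  F  T
T  T  F  |  T  F
T  T  T  |  T  T
At a=F, b=T, c=F we have φ true but ψ false, so φ does not entail ψ.

no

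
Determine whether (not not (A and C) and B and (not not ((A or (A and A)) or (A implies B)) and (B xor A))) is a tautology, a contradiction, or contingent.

contradiction

A | B | C | φ
- | - | - | -
F | F | F | F
F | F | T | F
F | T | F | F
F | T | T | F
T | F | F | F
T | F | T | F
T | T | F | F
T | T | T | F
Every row is F, so the formula is a contradiction.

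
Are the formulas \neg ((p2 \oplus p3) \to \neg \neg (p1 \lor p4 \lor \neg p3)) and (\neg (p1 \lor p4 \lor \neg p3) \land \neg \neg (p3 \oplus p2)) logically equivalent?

equivalent

p1  p2  p3  p4  |  φ  ψ
0   0   0   0   |  0  0
0   0   0   1   |  0  0
0   0   1   0   |  1  1
0   0   1   1   |  0  0
0   1   0   0   |  0  0
0   1   0   1   |  0  0
0   1   1   0   |  0  0
0   1   1   1   |  0  0
1   0   0   0   |  0  0
1   0   0   1   |  0  0
1   0   1   0   |  0  0
1   0   1   1   |  0  0
1   1   0   0   |  0  0
1   1   0   1   |  0  0
1   1   1   0   |  0  0
1   1   1   1   |  0  0
The columns for φ and ψ agree on every row, so they are logically equivalent.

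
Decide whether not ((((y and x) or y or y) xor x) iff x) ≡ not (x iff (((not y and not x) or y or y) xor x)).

x  y  |  φ  ψ
0  0  |  0  1
0  1  |  1  1
1  0  |  0  0
1  1  |  1  1
The columns differ at x=0, y=0 (φ=0, ψ=1), so they are not equivalent.

not equivalent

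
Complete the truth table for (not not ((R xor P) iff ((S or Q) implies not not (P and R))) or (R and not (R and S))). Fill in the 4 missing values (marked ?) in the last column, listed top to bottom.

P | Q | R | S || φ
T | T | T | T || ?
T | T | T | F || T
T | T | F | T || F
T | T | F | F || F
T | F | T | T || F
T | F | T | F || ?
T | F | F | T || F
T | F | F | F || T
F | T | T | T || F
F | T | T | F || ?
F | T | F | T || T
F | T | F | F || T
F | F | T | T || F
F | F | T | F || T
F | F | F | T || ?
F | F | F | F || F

F, T, T, T

Row P=T, Q=T, R=T, S=T: not not ((R xor P) iff ((S or Q) implies not not (P and R))) = F, (R and not (R and S)) = F, so the formula = F.
Row P=T, Q=F, R=T, S=F: not not ((R xor P) iff ((S or Q) implies not not (P and R))) = F, (R and not (R and S)) = T, so the formula = T.
Row P=F, Q=T, R=T, S=F: not not ((R xor P) iff ((S or Q) implies not not (P and R))) = F, (R and not (R and S)) = T, so the formula = T.
Row P=F, Q=F, R=F, S=T: not not ((R xor P) iff ((S or Q) implies not not (P and R))) = T, (R and not (R and S)) = F, so the formula = T.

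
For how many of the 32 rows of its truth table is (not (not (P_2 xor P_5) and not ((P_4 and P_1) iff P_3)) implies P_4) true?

20

P_1  P_2  P_3  P_4  P_5  |  φ
 1    1    1    1    1   |  1
 1    1    1    1    0   |  1
 1    1    1    0    1   |  1
 1    1    1    0    0   |  0
 1    1    0    1    1   |  1
 1    1    0    1    0   |  1
 1    1    0    0    1   |  0
 1    1    0    0    0   |  0
 1    0    1    1    1   |  1
 1    0    1    1    0   |  1
 1    0    1    0    1   |  0
 1    0    1    0    0   |  1
 1    0    0    1    1   |  1
 1    0    0    1    0   |  1
 1    0    0    0    1   |  0
 1    0    0    0    0   |  0
 0    1    1    1    1   |  1
 0    1    1    1    0   |  1
 0    1    1    0    1   |  1
 0    1    1    0    0   |  0
 0    1    0    1    1   |  1
 0    1    0    1    0   |  1
 0    1    0    0    1   |  0
 0    1    0    0    0   |  0
 0    0    1    1    1   |  1
 0    0    1    1    0   |  1
 0    0    1    0    1   |  0
 0    0    1    0    0   |  1
 0    0    0    1    1   |  1
 0    0    0    1    0   |  1
 0    0    0    0    1   |  0
 0    0    0    0    0   |  0
The formula is true on 20 of the 32 rows.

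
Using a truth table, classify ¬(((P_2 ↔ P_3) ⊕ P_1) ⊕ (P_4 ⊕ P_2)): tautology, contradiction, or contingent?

P_1 | P_2 | P_3 | P_4 | (P_2 ↔ P_3) | ((P_2 ↔ P_3) ⊕ P_1) | (P_4 ⊕ P_2) | φ
--- | --- | --- | --- | ----------- | ------------------- | ----------- | -
 0  |  0  |  0  |  0  |      1      |          1          |      0      | 0
 0  |  0  |  0  |  1  |      1      |          1          |      1      | 1
 0  |  0  |  1  |  0  |      0      |          0          |      0      | 1
 0  |  0  |  1  |  1  |      0      |          0          |      1      | 0
 0  |  1  |  0  |  0  |      0      |          0          |      1      | 0
 0  |  1  |  0  |  1  |      0      |          0          |      0      | 1
 0  |  1  |  1  |  0  |      1      |          1          |      1      | 1
 0  |  1  |  1  |  1  |      1      |          1          |      0      | 0
 1  |  0  |  0  |  0  |      1      |          0          |      0      | 1
 1  |  0  |  0  |  1  |      1      |          0          |      1      | 0
 1  |  0  |  1  |  0  |      0      |          1          |      0      | 0
 1  |  0  |  1  |  1  |      0      |          1          |      1      | 1
 1  |  1  |  0  |  0  |      0      |          1          |      1      | 1
 1  |  1  |  0  |  1  |      0      |          1          |      0      | 0
 1  |  1  |  1  |  0  |      1      |          0          |      1      | 0
 1  |  1  |  1  |  1  |      1      |          0          |      0      | 1
8 of 16 rows are 1, so the formula is contingent.

contingent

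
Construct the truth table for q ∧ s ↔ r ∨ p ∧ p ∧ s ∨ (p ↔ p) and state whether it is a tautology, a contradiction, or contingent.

p | q | r | s || φ
T | T | T | T || T
T | T | T | F || F
T | T | F | T || T
T | T | F | F || F
T | F | T | T || F
T | F | T | F || F
T | F | F | T || F
T | F | F | F || F
F | T | T | T || T
F | T | T | F || F
F | T | F | T || T
F | T | F | F || F
F | F | T | T || F
F | F | T | F || F
F | F | F | T || F
F | F | F | F || F
4 of 16 rows are T, so the formula is contingent.

contingent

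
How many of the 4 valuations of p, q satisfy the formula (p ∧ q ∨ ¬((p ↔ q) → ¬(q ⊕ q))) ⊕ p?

p  q  |  (p ∧ q)  (p ↔ q)  (q ⊕ q)  ¬(q ⊕ q)  ((p ↔ q) → ¬(q ⊕ q))  ¬((p ↔ q) → ¬(q ⊕ q))  φ
0  0  |     0        1        0        1               1                      0            0
0  1  |     0        0        0        1               1                      0            0
1  0  |     0        0        0        1               1                      0            1
1  1  |     1        1        0        1               1                      0            0
The formula is true on 1 of the 4 rows.

1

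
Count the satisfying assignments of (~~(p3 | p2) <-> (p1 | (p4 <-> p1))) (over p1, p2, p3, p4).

p1  p2  p3  p4     (p3 | p2)  ~(p3 | p2)  ~~(p3 | p2)  (p4 <-> p1)  (p1 | (p4 <-> p1))  φ
1   1   1   1          1          0            1            1               1           1
1   1   1   0          1          0            1            0               1           1
1   1   0   1          1          0            1            1               1           1
1   1   0   0          1          0            1            0               1           1
1   0   1   1          1          0            1            1               1           1
1   0   1   0          1          0            1            0               1           1
1   0   0   1          0          1            0            1               1           0
1   0   0   0          0          1            0            0               1           0
0   1   1   1          1          0            1            0               0           0
0   1   1   0          1          0            1            1               1           1
0   1   0   1          1          0            1            0               0           0
0   1   0   0          1          0            1            1               1           1
0   0   1   1          1          0            1            0               0           0
0   0   1   0          1          0            1            1               1           1
0   0   0   1          0          1            0            0               0           1
0   0   0   0          0          1            0            1               1           0
The formula is true on 10 of the 16 rows.

10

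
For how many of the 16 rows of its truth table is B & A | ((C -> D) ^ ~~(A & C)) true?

13

  A      B      C      D       ((B & A) | ((C -> D) ^ ~~(A & C)))
False  False  False  False                    True               
False  False  False   True                    True               
False  False   True  False                   False               
False  False   True   True                    True               
False   True  False  False                    True               
False   True  False   True                    True               
False   True   True  False                   False               
False   True   True   True                    True               
 True  False  False  False                    True               
 True  False  False   True                    True               
 True  False   True  False                    True               
 True  False   True   True                   False               
 True   True  False  False                    True               
 True   True  False   True                    True               
 True   True   True  False                    True               
 True   True   True   True                    True               
The formula is true on 13 of the 16 rows.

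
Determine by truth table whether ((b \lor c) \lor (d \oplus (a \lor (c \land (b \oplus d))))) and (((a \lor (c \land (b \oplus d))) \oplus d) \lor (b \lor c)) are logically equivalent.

equivalent

a | b | c | d || φ | ψ
1 | 1 | 1 | 1 || 1 | 1
1 | 1 | 1 | 0 || 1 | 1
1 | 1 | 0 | 1 || 1 | 1
1 | 1 | 0 | 0 || 1 | 1
1 | 0 | 1 | 1 || 1 | 1
1 | 0 | 1 | 0 || 1 | 1
1 | 0 | 0 | 1 || 0 | 0
1 | 0 | 0 | 0 || 1 | 1
0 | 1 | 1 | 1 || 1 | 1
0 | 1 | 1 | 0 || 1 | 1
0 | 1 | 0 | 1 || 1 | 1
0 | 1 | 0 | 0 || 1 | 1
0 | 0 | 1 | 1 || 1 | 1
0 | 0 | 1 | 0 || 1 | 1
0 | 0 | 0 | 1 || 1 | 1
0 | 0 | 0 | 0 || 0 | 0
The columns for φ and ψ agree on every row, so they are logically equivalent.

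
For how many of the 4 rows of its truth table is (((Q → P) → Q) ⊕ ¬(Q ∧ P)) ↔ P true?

P | Q || (Q → P) | ((Q → P) → Q) | (Q ∧ P) | ¬(Q ∧ P) | (((Q → P) → Q) ⊕ ¬(Q ∧ P)) | ((((Q → P) → Q) ⊕ ¬(Q ∧ P)) ↔ P)
1 | 1 ||    1    |       1       |    1    |    0     |             1              |                1                
1 | 0 ||    1    |       0       |    0    |    1     |             1              |                1                
0 | 1 ||    0    |       1       |    0    |    1     |             0              |                1                
0 | 0 ||    1    |       0       |    0    |    1     |             1              |                0                
The formula is true on 3 of the 4 rows.

3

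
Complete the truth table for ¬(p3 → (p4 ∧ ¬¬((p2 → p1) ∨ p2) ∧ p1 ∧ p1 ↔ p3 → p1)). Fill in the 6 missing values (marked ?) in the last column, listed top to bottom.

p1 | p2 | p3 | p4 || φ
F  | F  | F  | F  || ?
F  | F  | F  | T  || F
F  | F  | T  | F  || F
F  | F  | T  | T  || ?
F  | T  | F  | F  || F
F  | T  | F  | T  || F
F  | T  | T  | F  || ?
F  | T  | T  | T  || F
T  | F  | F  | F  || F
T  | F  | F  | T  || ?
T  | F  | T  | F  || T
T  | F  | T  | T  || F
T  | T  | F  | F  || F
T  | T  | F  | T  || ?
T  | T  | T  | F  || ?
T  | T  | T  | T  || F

F, F, F, F, F, T

Row p1=F, p2=F, p3=F, p4=F: (p4 ∧ ¬¬((p2 → p1) ∨ p2) ∧ p1 ∧ p1 ↔ p3 → p1) = F, (p3 → (p4 ∧ ¬¬((p2 → p1) ∨ p2) ∧ p1 ∧ p1 ↔ p3 → p1)) = T, so the formula = F.
Row p1=F, p2=F, p3=T, p4=T: (p4 ∧ ¬¬((p2 → p1) ∨ p2) ∧ p1 ∧ p1 ↔ p3 → p1) = T, (p3 → (p4 ∧ ¬¬((p2 → p1) ∨ p2) ∧ p1 ∧ p1 ↔ p3 → p1)) = T, so the formula = F.
Row p1=F, p2=T, p3=T, p4=F: (p4 ∧ ¬¬((p2 → p1) ∨ p2) ∧ p1 ∧ p1 ↔ p3 → p1) = T, (p3 → (p4 ∧ ¬¬((p2 → p1) ∨ p2) ∧ p1 ∧ p1 ↔ p3 → p1)) = T, so the formula = F.
Row p1=T, p2=F, p3=F, p4=T: (p4 ∧ ¬¬((p2 → p1) ∨ p2) ∧ p1 ∧ p1 ↔ p3 → p1) = T, (p3 → (p4 ∧ ¬¬((p2 → p1) ∨ p2) ∧ p1 ∧ p1 ↔ p3 → p1)) = T, so the formula = F.
Row p1=T, p2=T, p3=F, p4=T: (p4 ∧ ¬¬((p2 → p1) ∨ p2) ∧ p1 ∧ p1 ↔ p3 → p1) = T, (p3 → (p4 ∧ ¬¬((p2 → p1) ∨ p2) ∧ p1 ∧ p1 ↔ p3 → p1)) = T, so the formula = F.
Row p1=T, p2=T, p3=T, p4=F: (p4 ∧ ¬¬((p2 → p1) ∨ p2) ∧ p1 ∧ p1 ↔ p3 → p1) = F, (p3 → (p4 ∧ ¬¬((p2 → p1) ∨ p2) ∧ p1 ∧ p1 ↔ p3 → p1)) = F, so the formula = T.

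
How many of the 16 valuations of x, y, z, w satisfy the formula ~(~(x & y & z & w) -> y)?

x  y  z  w  |  (x & y & z & w)  ~(x & y & z & w)  (~(x & y & z & w) -> y)  ~(~(x & y & z & w) -> y)
F  F  F  F  |         F                T                     F                        T            
F  F  F  T  |         F                T                     F                        T            
F  F  T  F  |         F                T                     F                        T            
F  F  T  T  |         F                T                     F                        T            
F  T  F  F  |         F                T                     T                        F            
F  T  F  T  |         F                T                     T                        F            
F  T  T  F  |         F                T                     T                        F            
F  T  T  T  |         F                T                     T                        F            
T  F  F  F  |         F                T                     F                        T            
T  F  F  T  |         F                T                     F                        T            
T  F  T  F  |         F                T                     F                        T            
T  F  T  T  |         F                T                     F                        T            
T  T  F  F  |         F                T                     T                        F            
T  T  F  T  |         F                T                     T                        F            
T  T  T  F  |         F                T                     T                        F            
T  T  T  T  |         T                F                     T                        F            
The formula is true on 8 of the 16 rows.

8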